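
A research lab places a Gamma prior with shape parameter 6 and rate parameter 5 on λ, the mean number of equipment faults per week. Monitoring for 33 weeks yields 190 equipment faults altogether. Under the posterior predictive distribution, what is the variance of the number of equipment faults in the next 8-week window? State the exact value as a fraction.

Total count 190 over total exposure 33 weeks.
By Gamma–Poisson conjugacy, the posterior is Gamma(α + Σx, β + Σt) = Gamma(6 + 190, 5 + 33) = Gamma(196, 38).
The posterior predictive for a window of length T is Negative Binomial with variance T·α'·(β'+T)/β'² = 8·196·46/1444 = 18032/361.

18032/361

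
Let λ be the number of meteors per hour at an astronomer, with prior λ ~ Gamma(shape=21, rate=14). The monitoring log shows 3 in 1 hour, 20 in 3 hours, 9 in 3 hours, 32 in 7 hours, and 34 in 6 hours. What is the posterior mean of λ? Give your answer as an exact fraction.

Total count: 3 + 20 + 9 + 32 + 34 = 98.
Total exposure: 1 + 3 + 3 + 7 + 6 = 20 hours.
By Gamma–Poisson conjugacy, the posterior is Gamma(α + Σx, β + Σt) = Gamma(21 + 98, 14 + 20) = Gamma(119, 34).
Posterior mean = α'/β' = 119/34 = 7/2.

7/2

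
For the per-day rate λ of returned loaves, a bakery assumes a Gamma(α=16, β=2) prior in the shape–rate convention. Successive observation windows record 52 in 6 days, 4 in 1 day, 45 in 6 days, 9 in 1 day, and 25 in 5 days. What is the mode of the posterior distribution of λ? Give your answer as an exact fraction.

Total count: 52 + 4 + 45 + 9 + 25 = 135.
Total exposure: 6 + 1 + 6 + 1 + 5 = 19 days.
By Gamma–Poisson conjugacy, the posterior is Gamma(α + Σx, β + Σt) = Gamma(16 + 135, 2 + 19) = Gamma(151, 21).
Posterior mode = (α'−1)/β' = 150/21 = 50/7.

50/7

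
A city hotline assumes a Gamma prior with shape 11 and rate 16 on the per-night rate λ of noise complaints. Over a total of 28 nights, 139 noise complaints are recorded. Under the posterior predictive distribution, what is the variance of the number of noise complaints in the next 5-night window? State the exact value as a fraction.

18375/968

Total count 139 over total exposure 28 nights.
Posterior: α' = 11 + 139 = 150, β' = 16 + 28 = 44.
The posterior predictive for a window of length T is Negative Binomial with variance T·α'·(β'+T)/β'² = 5·150·49/1936 = 18375/968.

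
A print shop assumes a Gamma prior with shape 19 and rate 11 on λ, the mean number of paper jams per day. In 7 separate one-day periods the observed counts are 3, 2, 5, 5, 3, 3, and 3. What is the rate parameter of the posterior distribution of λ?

18

Total count: 3 + 2 + 5 + 5 + 3 + 3 + 3 = 24.
Total exposure: 7 days.
Conjugate update: add total count to the shape and total exposure to the rate, giving Gamma(43, 18).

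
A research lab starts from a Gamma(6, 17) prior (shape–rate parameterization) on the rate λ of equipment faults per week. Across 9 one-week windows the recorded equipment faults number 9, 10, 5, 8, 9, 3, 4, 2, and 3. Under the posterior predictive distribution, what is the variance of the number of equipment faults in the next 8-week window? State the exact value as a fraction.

Total count: 9 + 10 + 5 + 8 + 9 + 3 + 4 + 2 + 3 = 53.
Total exposure: 9 weeks.
Gamma(α, β) with Poisson data over total exposure Σt gives posterior Gamma(α+Σx, β+Σt) = Gamma(59, 26).
The posterior predictive for a window of length T is Negative Binomial with variance T·α'·(β'+T)/β'² = 8·59·34/676 = 4012/169.

4012/169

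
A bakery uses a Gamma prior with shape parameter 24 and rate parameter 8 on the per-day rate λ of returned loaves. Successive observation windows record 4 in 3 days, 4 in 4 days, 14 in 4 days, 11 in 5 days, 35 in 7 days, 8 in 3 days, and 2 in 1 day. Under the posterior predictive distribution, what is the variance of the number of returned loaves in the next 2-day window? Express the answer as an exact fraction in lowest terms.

7548/1225

Total count: 4 + 4 + 14 + 11 + 35 + 8 + 2 = 78.
Total exposure: 3 + 4 + 4 + 5 + 7 + 3 + 1 = 27 days.
Posterior: α' = 24 + 78 = 102, β' = 8 + 27 = 35.
The posterior predictive for a window of length T is Negative Binomial with variance T·α'·(β'+T)/β'² = 2·102·37/1225 = 7548/1225.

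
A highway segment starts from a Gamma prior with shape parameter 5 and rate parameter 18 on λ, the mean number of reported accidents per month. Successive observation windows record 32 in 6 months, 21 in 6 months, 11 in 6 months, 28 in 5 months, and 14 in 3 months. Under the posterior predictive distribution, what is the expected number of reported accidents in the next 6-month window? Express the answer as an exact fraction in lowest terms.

333/22

Total count: 32 + 21 + 11 + 28 + 14 = 106.
Total exposure: 6 + 6 + 6 + 5 + 3 = 26 months.
Conjugate update: add total count to the shape and total exposure to the rate, giving Gamma(111, 44).
Predictive mean over a 6-month window = T·E[λ|data] = 6·111/44 = 333/22.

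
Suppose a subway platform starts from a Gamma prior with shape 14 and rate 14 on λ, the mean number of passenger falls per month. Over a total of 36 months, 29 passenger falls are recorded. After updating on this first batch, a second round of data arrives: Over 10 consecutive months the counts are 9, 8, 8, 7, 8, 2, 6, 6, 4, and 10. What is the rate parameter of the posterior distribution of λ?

60

Total count 29 over total exposure 36 months.
After the first batch: Gamma(14 + 29, 14 + 36) = Gamma(43, 50).
Total count: 9 + 8 + 8 + 7 + 8 + 2 + 6 + 6 + 4 + 10 = 68.
Total exposure: 10 months.
After the second batch: Gamma(43 + 68, 50 + 10) = Gamma(111, 60).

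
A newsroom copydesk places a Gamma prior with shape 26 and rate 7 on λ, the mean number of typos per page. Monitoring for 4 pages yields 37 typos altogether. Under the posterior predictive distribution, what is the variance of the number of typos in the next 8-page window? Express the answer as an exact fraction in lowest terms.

Total count 37 over total exposure 4 pages.
The Gamma prior is conjugate for the Poisson rate, so λ | data ~ Gamma(26+37, 7+4) = Gamma(63, 11).
The posterior predictive for a window of length T is Negative Binomial with variance T·α'·(β'+T)/β'² = 8·63·19/121 = 9576/121.

9576/121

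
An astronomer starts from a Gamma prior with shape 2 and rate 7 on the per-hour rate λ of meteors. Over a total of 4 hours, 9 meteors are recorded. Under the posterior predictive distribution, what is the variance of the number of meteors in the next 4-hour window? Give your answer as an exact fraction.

60/11

Total count 9 over total exposure 4 hours.
Posterior: α' = 2 + 9 = 11, β' = 7 + 4 = 11.
The posterior predictive for a window of length T is Negative Binomial with variance T·α'·(β'+T)/β'² = 4·11·15/121 = 60/11.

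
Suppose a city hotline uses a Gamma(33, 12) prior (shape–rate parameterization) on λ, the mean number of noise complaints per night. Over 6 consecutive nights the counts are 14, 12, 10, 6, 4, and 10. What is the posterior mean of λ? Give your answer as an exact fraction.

89/18

Total count: 14 + 12 + 10 + 6 + 4 + 10 = 56.
Total exposure: 6 nights.
Posterior: α' = 33 + 56 = 89, β' = 12 + 6 = 18.
Posterior mean = α'/β' = 89/18.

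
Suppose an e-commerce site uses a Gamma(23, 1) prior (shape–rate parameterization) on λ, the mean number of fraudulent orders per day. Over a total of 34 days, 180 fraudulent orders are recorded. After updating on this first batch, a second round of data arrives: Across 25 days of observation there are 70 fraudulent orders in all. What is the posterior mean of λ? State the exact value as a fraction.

91/20

Total count 180 over total exposure 34 days.
After the first batch: Gamma(23 + 180, 1 + 34) = Gamma(203, 35).
Total count 70 over total exposure 25 days.
After the second batch: Gamma(203 + 70, 35 + 25) = Gamma(273, 60).
Posterior mean = α'/β' = 273/60 = 91/20.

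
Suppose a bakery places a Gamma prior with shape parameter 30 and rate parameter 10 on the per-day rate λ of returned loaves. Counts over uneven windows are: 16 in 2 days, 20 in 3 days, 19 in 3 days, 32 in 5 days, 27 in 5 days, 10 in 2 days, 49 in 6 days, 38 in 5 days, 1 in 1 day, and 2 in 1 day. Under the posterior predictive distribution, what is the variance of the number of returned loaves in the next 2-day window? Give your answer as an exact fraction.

21960/1849

Total count: 16 + 20 + 19 + 32 + 27 + 10 + 49 + 38 + 1 + 2 = 214.
Total exposure: 2 + 3 + 3 + 5 + 5 + 2 + 6 + 5 + 1 + 1 = 33 days.
Posterior: α' = 30 + 214 = 244, β' = 10 + 33 = 43.
The posterior predictive for a window of length T is Negative Binomial with variance T·α'·(β'+T)/β'² = 2·244·45/1849 = 21960/1849.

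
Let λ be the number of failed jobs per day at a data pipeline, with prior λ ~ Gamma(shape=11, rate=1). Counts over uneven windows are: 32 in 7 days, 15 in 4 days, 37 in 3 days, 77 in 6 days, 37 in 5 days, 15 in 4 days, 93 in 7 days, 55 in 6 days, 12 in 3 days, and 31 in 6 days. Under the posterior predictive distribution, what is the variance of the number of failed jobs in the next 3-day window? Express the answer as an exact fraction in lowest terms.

68475/2704

Total count: 32 + 15 + 37 + 77 + 37 + 15 + 93 + 55 + 12 + 31 = 404.
Total exposure: 7 + 4 + 3 + 6 + 5 + 4 + 7 + 6 + 3 + 6 = 51 days.
Gamma(α, β) with Poisson data over total exposure Σt gives posterior Gamma(α+Σx, β+Σt) = Gamma(415, 52).
The posterior predictive for a window of length T is Negative Binomial with variance T·α'·(β'+T)/β'² = 3·415·55/2704 = 68475/2704.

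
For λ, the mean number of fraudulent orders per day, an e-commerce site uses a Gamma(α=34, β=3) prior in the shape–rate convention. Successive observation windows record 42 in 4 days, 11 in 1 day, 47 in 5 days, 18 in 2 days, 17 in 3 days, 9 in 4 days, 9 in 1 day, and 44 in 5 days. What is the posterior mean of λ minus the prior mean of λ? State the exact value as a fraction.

Total count: 42 + 11 + 47 + 18 + 17 + 9 + 9 + 44 = 197.
Total exposure: 4 + 1 + 5 + 2 + 3 + 4 + 1 + 5 = 25 days.
Posterior: α' = 34 + 197 = 231, β' = 3 + 25 = 28.
Posterior mean = 231/28 = 33/4; prior mean = 34/3 = 34/3. Difference = 33/4 − 34/3 = -37/12.

-37/12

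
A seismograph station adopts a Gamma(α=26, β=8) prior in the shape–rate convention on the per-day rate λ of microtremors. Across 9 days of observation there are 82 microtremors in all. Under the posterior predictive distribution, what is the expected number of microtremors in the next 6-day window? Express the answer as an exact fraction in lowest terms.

648/17

Total count 82 over total exposure 9 days.
The Gamma prior is conjugate for the Poisson rate, so λ | data ~ Gamma(26+82, 8+9) = Gamma(108, 17).
Predictive mean over a 6-day window = T·E[λ|data] = 6·108/17 = 648/17.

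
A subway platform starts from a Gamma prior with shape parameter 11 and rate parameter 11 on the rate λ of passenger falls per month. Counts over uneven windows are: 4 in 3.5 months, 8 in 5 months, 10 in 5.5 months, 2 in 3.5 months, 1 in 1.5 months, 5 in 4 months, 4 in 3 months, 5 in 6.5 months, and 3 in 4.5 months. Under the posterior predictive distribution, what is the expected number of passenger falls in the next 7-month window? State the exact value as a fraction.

Total count: 4 + 8 + 10 + 2 + 1 + 5 + 4 + 5 + 3 = 42.
Total exposure: 3.5 + 5 + 5.5 + 3.5 + 1.5 + 4 + 3 + 6.5 + 4.5 = 37 months.
Gamma(α, β) with Poisson data over total exposure Σt gives posterior Gamma(α+Σx, β+Σt) = Gamma(53, 48).
Predictive mean over a 7-month window = T·E[λ|data] = 7·53/48 = 371/48.

371/48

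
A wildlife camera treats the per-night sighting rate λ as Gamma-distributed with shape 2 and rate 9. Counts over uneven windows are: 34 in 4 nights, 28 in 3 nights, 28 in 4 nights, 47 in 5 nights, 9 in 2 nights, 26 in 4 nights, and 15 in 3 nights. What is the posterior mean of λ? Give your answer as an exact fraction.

189/34

Total count: 34 + 28 + 28 + 47 + 9 + 26 + 15 = 187.
Total exposure: 4 + 3 + 4 + 5 + 2 + 4 + 3 = 25 nights.
Posterior: α' = 2 + 187 = 189, β' = 9 + 25 = 34.
Posterior mean = α'/β' = 189/34.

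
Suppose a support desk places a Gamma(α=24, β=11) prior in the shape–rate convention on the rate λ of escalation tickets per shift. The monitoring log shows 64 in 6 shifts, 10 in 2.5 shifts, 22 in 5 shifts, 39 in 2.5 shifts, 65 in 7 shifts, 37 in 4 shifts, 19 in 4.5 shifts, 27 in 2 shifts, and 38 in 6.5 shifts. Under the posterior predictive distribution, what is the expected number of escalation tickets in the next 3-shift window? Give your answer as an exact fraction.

Total count: 64 + 10 + 22 + 39 + 65 + 37 + 19 + 27 + 38 = 321.
Total exposure: 6 + 2.5 + 5 + 2.5 + 7 + 4 + 4.5 + 2 + 6.5 = 40 shifts.
By Gamma–Poisson conjugacy, the posterior is Gamma(α + Σx, β + Σt) = Gamma(24 + 321, 11 + 40) = Gamma(345, 51).
Predictive mean over a 3-shift window = T·E[λ|data] = 3·345/51 = 345/17.

345/17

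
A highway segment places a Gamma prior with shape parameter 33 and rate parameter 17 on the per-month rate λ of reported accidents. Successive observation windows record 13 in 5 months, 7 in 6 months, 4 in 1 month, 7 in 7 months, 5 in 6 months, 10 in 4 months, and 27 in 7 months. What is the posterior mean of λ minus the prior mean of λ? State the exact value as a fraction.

Total count: 13 + 7 + 4 + 7 + 5 + 10 + 27 = 73.
Total exposure: 5 + 6 + 1 + 7 + 6 + 4 + 7 = 36 months.
Conjugate update: add total count to the shape and total exposure to the rate, giving Gamma(106, 53).
Posterior mean = 106/53 = 2; prior mean = 33/17 = 33/17. Difference = 2 − 33/17 = 1/17.

1/17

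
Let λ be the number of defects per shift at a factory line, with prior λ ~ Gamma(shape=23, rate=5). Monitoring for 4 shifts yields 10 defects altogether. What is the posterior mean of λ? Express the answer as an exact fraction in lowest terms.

11/3

Total count 10 over total exposure 4 shifts.
By Gamma–Poisson conjugacy, the posterior is Gamma(α + Σx, β + Σt) = Gamma(23 + 10, 5 + 4) = Gamma(33, 9).
Posterior mean = α'/β' = 33/9 = 11/3.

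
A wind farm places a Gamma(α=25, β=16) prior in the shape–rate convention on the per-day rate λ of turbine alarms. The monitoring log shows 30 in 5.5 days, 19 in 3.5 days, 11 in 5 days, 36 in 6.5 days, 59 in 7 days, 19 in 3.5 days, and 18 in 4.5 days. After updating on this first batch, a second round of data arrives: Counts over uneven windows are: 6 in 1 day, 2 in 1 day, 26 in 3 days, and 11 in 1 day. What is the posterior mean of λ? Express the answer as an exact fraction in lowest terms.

Total count: 30 + 19 + 11 + 36 + 59 + 19 + 18 = 192.
Total exposure: 5.5 + 3.5 + 5 + 6.5 + 7 + 3.5 + 4.5 = 35.5 days.
After the first batch: Gamma(25 + 192, 16 + 35.5) = Gamma(217, 103/2).
Total count: 6 + 2 + 26 + 11 = 45.
Total exposure: 1 + 1 + 3 + 1 = 6 days.
After the second batch: Gamma(217 + 45, 103/2 + 6) = Gamma(262, 115/2).
Posterior mean = α'/β' = 262/(115/2) = 524/115.

524/115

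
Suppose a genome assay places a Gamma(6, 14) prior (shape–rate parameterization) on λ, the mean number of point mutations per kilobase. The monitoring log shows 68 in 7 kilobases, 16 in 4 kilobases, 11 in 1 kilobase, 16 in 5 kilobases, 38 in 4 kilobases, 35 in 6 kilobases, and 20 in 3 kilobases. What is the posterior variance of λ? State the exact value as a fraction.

105/968

Total count: 68 + 16 + 11 + 16 + 38 + 35 + 20 = 204.
Total exposure: 7 + 4 + 1 + 5 + 4 + 6 + 3 = 30 kilobases.
Conjugate update: add total count to the shape and total exposure to the rate, giving Gamma(210, 44).
Posterior variance = α'/β'² = 210/1936 = 105/968.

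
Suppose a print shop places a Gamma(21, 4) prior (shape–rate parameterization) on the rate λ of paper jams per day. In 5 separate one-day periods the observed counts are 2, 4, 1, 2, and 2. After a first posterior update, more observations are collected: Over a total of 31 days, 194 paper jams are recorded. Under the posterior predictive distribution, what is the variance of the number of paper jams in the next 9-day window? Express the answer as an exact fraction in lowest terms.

49833/800

Total count: 2 + 4 + 1 + 2 + 2 = 11.
Total exposure: 5 days.
After the first batch: Gamma(21 + 11, 4 + 5) = Gamma(32, 9).
Total count 194 over total exposure 31 days.
After the second batch: Gamma(32 + 194, 9 + 31) = Gamma(226, 40).
The posterior predictive for a window of length T is Negative Binomial with variance T·α'·(β'+T)/β'² = 9·226·49/1600 = 49833/800.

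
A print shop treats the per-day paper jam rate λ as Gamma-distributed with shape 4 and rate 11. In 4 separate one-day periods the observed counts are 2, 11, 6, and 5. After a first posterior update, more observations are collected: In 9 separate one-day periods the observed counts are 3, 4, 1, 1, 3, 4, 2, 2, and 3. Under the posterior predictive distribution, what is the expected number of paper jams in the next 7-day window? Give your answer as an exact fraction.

119/8

Total count: 2 + 11 + 6 + 5 = 24.
Total exposure: 4 days.
After the first batch: Gamma(4 + 24, 11 + 4) = Gamma(28, 15).
Total count: 3 + 4 + 1 + 1 + 3 + 4 + 2 + 2 + 3 = 23.
Total exposure: 9 days.
After the second batch: Gamma(28 + 23, 15 + 9) = Gamma(51, 24).
Predictive mean over a 7-day window = T·E[λ|data] = 7·51/24 = 119/8.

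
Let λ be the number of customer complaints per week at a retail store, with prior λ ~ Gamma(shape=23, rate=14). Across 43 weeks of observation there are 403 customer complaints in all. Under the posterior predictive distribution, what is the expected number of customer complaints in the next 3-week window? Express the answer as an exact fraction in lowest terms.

426/19

Total count 403 over total exposure 43 weeks.
Gamma(α, β) with Poisson data over total exposure Σt gives posterior Gamma(α+Σx, β+Σt) = Gamma(426, 57).
Predictive mean over a 3-week window = T·E[λ|data] = 3·426/57 = 426/19.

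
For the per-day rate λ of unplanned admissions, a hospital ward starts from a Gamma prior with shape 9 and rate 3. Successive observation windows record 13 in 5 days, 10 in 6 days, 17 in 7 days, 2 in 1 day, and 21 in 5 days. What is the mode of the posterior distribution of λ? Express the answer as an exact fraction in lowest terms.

71/27

Total count: 13 + 10 + 17 + 2 + 21 = 63.
Total exposure: 5 + 6 + 7 + 1 + 5 = 24 days.
Posterior: α' = 9 + 63 = 72, β' = 3 + 24 = 27.
Posterior mode = (α'−1)/β' = 71/27.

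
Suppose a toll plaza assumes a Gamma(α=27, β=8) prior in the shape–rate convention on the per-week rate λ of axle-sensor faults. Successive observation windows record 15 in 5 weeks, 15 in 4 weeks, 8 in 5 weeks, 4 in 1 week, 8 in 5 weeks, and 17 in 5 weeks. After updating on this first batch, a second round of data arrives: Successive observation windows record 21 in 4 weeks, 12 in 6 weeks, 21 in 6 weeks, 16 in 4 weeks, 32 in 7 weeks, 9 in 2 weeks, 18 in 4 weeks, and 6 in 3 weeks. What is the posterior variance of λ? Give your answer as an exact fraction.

Total count: 15 + 15 + 8 + 4 + 8 + 17 = 67.
Total exposure: 5 + 4 + 5 + 1 + 5 + 5 = 25 weeks.
After the first batch: Gamma(27 + 67, 8 + 25) = Gamma(94, 33).
Total count: 21 + 12 + 21 + 16 + 32 + 9 + 18 + 6 = 135.
Total exposure: 4 + 6 + 6 + 4 + 7 + 2 + 4 + 3 = 36 weeks.
After the second batch: Gamma(94 + 135, 33 + 36) = Gamma(229, 69).
Posterior variance = α'/β'² = 229/4761.

229/4761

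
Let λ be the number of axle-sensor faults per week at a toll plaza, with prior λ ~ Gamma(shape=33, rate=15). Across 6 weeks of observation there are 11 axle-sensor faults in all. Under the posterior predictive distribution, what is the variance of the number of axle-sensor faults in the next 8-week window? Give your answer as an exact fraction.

Total count 11 over total exposure 6 weeks.
Posterior: α' = 33 + 11 = 44, β' = 15 + 6 = 21.
The posterior predictive for a window of length T is Negative Binomial with variance T·α'·(β'+T)/β'² = 8·44·29/441 = 10208/441.

10208/441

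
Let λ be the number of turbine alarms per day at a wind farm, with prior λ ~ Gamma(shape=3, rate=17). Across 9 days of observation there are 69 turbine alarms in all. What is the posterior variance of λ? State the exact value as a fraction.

Total count 69 over total exposure 9 days.
The Gamma prior is conjugate for the Poisson rate, so λ | data ~ Gamma(3+69, 17+9) = Gamma(72, 26).
Posterior variance = α'/β'² = 72/676 = 18/169.

18/169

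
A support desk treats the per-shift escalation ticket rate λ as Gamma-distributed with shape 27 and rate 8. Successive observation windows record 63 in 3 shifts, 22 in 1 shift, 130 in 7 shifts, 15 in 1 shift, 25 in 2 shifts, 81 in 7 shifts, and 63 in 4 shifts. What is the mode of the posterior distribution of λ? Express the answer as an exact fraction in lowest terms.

Total count: 63 + 22 + 130 + 15 + 25 + 81 + 63 = 399.
Total exposure: 3 + 1 + 7 + 1 + 2 + 7 + 4 = 25 shifts.
The Gamma prior is conjugate for the Poisson rate, so λ | data ~ Gamma(27+399, 8+25) = Gamma(426, 33).
Posterior mode = (α'−1)/β' = 425/33.

425/33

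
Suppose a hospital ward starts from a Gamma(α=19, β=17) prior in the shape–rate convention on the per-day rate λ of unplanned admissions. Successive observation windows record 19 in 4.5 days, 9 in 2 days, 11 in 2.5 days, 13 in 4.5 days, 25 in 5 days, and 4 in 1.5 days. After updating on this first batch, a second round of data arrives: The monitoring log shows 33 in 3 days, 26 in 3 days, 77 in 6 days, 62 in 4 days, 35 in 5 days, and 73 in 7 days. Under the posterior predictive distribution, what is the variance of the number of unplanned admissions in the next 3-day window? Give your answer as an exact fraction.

Total count: 19 + 9 + 11 + 13 + 25 + 4 = 81.
Total exposure: 4.5 + 2 + 2.5 + 4.5 + 5 + 1.5 = 20 days.
After the first batch: Gamma(19 + 81, 17 + 20) = Gamma(100, 37).
Total count: 33 + 26 + 77 + 62 + 35 + 73 = 306.
Total exposure: 3 + 3 + 6 + 4 + 5 + 7 = 28 days.
After the second batch: Gamma(100 + 306, 37 + 28) = Gamma(406, 65).
The posterior predictive for a window of length T is Negative Binomial with variance T·α'·(β'+T)/β'² = 3·406·68/4225 = 82824/4225.

82824/4225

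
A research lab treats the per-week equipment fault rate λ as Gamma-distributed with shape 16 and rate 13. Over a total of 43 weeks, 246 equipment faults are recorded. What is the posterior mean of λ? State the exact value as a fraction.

131/28

Total count 246 over total exposure 43 weeks.
Posterior: α' = 16 + 246 = 262, β' = 13 + 43 = 56.
Posterior mean = α'/β' = 262/56 = 131/28.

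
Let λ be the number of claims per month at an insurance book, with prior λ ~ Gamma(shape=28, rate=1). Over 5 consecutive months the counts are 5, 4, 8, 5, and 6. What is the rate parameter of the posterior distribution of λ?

Total count: 5 + 4 + 8 + 5 + 6 = 28.
Total exposure: 5 months.
Conjugate update: add total count to the shape and total exposure to the rate, giving Gamma(56, 6).

6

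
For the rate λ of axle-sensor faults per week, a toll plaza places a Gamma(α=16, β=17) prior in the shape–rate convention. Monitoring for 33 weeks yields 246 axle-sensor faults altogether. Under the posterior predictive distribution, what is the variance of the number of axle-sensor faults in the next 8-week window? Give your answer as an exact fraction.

Total count 246 over total exposure 33 weeks.
The Gamma prior is conjugate for the Poisson rate, so λ | data ~ Gamma(16+246, 17+33) = Gamma(262, 50).
The posterior predictive for a window of length T is Negative Binomial with variance T·α'·(β'+T)/β'² = 8·262·58/2500 = 30392/625.

30392/625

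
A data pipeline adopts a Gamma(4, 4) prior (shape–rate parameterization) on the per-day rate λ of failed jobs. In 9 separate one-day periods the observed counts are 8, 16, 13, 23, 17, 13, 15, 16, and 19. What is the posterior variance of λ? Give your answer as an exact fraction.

Total count: 8 + 16 + 13 + 23 + 17 + 13 + 15 + 16 + 19 = 140.
Total exposure: 9 days.
By Gamma–Poisson conjugacy, the posterior is Gamma(α + Σx, β + Σt) = Gamma(4 + 140, 4 + 9) = Gamma(144, 13).
Posterior variance = α'/β'² = 144/169.

144/169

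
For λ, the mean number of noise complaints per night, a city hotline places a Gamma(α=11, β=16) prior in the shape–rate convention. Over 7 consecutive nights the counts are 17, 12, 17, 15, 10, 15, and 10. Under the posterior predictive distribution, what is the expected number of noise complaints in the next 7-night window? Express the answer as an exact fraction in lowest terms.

Total count: 17 + 12 + 17 + 15 + 10 + 15 + 10 = 96.
Total exposure: 7 nights.
By Gamma–Poisson conjugacy, the posterior is Gamma(α + Σx, β + Σt) = Gamma(11 + 96, 16 + 7) = Gamma(107, 23).
Predictive mean over a 7-night window = T·E[λ|data] = 7·107/23 = 749/23.

749/23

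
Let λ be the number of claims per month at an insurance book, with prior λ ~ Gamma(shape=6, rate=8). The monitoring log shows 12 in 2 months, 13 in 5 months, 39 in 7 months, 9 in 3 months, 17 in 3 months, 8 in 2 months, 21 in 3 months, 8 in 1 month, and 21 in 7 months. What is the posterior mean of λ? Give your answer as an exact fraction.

154/41

Total count: 12 + 13 + 39 + 9 + 17 + 8 + 21 + 8 + 21 = 148.
Total exposure: 2 + 5 + 7 + 3 + 3 + 2 + 3 + 1 + 7 = 33 months.
By Gamma–Poisson conjugacy, the posterior is Gamma(α + Σx, β + Σt) = Gamma(6 + 148, 8 + 33) = Gamma(154, 41).
Posterior mean = α'/β' = 154/41.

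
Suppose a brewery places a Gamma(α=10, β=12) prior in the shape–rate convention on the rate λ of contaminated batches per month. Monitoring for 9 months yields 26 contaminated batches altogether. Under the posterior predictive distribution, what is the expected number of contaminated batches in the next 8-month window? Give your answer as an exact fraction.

Total count 26 over total exposure 9 months.
Gamma(α, β) with Poisson data over total exposure Σt gives posterior Gamma(α+Σx, β+Σt) = Gamma(36, 21).
Predictive mean over an 8-month window = T·E[λ|data] = 8·36/21 = 96/7.

96/7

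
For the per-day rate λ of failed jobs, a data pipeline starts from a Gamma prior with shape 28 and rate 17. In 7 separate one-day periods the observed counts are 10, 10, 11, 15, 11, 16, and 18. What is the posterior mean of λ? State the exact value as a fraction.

Total count: 10 + 10 + 11 + 15 + 11 + 16 + 18 = 91.
Total exposure: 7 days.
By Gamma–Poisson conjugacy, the posterior is Gamma(α + Σx, β + Σt) = Gamma(28 + 91, 17 + 7) = Gamma(119, 24).
Posterior mean = α'/β' = 119/24.

119/24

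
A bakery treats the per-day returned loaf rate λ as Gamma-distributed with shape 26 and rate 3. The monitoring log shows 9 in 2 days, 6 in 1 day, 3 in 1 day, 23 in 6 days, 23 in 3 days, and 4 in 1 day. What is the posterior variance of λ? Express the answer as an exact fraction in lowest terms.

94/289

Total count: 9 + 6 + 3 + 23 + 23 + 4 = 68.
Total exposure: 2 + 1 + 1 + 6 + 3 + 1 = 14 days.
Conjugate update: add total count to the shape and total exposure to the rate, giving Gamma(94, 17).
Posterior variance = α'/β'² = 94/289.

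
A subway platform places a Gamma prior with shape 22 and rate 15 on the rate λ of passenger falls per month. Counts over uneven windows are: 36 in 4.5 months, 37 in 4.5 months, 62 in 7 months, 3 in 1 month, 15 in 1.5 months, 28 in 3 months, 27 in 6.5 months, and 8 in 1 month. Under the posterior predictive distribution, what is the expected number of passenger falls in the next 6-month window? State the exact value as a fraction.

357/11

Total count: 36 + 37 + 62 + 3 + 15 + 28 + 27 + 8 = 216.
Total exposure: 4.5 + 4.5 + 7 + 1 + 1.5 + 3 + 6.5 + 1 = 29 months.
The Gamma prior is conjugate for the Poisson rate, so λ | data ~ Gamma(22+216, 15+29) = Gamma(238, 44).
Predictive mean over a 6-month window = T·E[λ|data] = 6·238/44 = 357/11.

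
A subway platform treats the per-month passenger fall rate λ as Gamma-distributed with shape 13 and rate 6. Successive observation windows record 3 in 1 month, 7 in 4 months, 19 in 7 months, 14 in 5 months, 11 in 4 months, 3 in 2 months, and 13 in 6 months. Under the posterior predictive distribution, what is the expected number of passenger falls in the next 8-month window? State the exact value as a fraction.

664/35

Total count: 3 + 7 + 19 + 14 + 11 + 3 + 13 = 70.
Total exposure: 1 + 4 + 7 + 5 + 4 + 2 + 6 = 29 months.
Posterior: α' = 13 + 70 = 83, β' = 6 + 29 = 35.
Predictive mean over an 8-month window = T·E[λ|data] = 8·83/35 = 664/35.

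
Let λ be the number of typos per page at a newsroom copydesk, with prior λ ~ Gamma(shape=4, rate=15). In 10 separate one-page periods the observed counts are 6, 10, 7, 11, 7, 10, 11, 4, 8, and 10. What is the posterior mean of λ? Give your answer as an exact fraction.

Total count: 6 + 10 + 7 + 11 + 7 + 10 + 11 + 4 + 8 + 10 = 84.
Total exposure: 10 pages.
Posterior: α' = 4 + 84 = 88, β' = 15 + 10 = 25.
Posterior mean = α'/β' = 88/25.

88/25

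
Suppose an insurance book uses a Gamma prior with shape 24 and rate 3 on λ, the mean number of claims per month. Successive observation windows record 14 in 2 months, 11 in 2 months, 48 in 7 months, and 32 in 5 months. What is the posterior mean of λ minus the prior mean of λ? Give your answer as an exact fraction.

Total count: 14 + 11 + 48 + 32 = 105.
Total exposure: 2 + 2 + 7 + 5 = 16 months.
By Gamma–Poisson conjugacy, the posterior is Gamma(α + Σx, β + Σt) = Gamma(24 + 105, 3 + 16) = Gamma(129, 19).
Posterior mean = 129/19 = 129/19; prior mean = 24/3 = 8. Difference = 129/19 − 8 = -23/19.

-23/19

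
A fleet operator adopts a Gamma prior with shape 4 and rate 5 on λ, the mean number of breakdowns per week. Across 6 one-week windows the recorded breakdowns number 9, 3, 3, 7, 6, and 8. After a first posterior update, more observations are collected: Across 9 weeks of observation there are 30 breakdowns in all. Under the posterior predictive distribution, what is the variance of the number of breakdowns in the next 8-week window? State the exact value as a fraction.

196/5

Total count: 9 + 3 + 3 + 7 + 6 + 8 = 36.
Total exposure: 6 weeks.
After the first batch: Gamma(4 + 36, 5 + 6) = Gamma(40, 11).
Total count 30 over total exposure 9 weeks.
After the second batch: Gamma(40 + 30, 11 + 9) = Gamma(70, 20).
The posterior predictive for a window of length T is Negative Binomial with variance T·α'·(β'+T)/β'² = 8·70·28/400 = 196/5.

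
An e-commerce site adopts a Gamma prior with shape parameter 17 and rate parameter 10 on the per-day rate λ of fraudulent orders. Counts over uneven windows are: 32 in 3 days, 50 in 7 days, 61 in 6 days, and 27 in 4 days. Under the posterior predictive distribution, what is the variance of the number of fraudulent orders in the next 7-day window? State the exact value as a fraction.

48433/900

Total count: 32 + 50 + 61 + 27 = 170.
Total exposure: 3 + 7 + 6 + 4 = 20 days.
Gamma(α, β) with Poisson data over total exposure Σt gives posterior Gamma(α+Σx, β+Σt) = Gamma(187, 30).
The posterior predictive for a window of length T is Negative Binomial with variance T·α'·(β'+T)/β'² = 7·187·37/900 = 48433/900.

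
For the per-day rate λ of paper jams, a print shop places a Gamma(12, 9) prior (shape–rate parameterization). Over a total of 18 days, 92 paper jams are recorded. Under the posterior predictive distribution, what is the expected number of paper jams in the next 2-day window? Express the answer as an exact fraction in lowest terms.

208/27

Total count 92 over total exposure 18 days.
By Gamma–Poisson conjugacy, the posterior is Gamma(α + Σx, β + Σt) = Gamma(12 + 92, 9 + 18) = Gamma(104, 27).
Predictive mean over a 2-day window = T·E[λ|data] = 2·104/27 = 208/27.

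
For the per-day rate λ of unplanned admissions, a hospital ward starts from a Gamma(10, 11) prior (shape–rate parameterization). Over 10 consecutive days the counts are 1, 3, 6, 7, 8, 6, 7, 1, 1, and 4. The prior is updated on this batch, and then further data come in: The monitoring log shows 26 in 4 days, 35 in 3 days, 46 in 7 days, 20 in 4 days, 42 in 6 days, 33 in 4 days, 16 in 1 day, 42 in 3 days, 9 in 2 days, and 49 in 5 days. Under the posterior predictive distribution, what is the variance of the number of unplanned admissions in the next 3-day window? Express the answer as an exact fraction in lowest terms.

1953/100

Total count: 1 + 3 + 6 + 7 + 8 + 6 + 7 + 1 + 1 + 4 = 44.
Total exposure: 10 days.
After the first batch: Gamma(10 + 44, 11 + 10) = Gamma(54, 21).
Total count: 26 + 35 + 46 + 20 + 42 + 33 + 16 + 42 + 9 + 49 = 318.
Total exposure: 4 + 3 + 7 + 4 + 6 + 4 + 1 + 3 + 2 + 5 = 39 days.
After the second batch: Gamma(54 + 318, 21 + 39) = Gamma(372, 60).
The posterior predictive for a window of length T is Negative Binomial with variance T·α'·(β'+T)/β'² = 3·372·63/3600 = 1953/100.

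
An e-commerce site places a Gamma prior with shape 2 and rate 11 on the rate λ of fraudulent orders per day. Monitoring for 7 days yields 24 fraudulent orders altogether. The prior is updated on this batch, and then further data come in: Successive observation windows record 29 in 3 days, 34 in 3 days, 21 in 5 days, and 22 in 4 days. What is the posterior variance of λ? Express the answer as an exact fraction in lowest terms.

4/33

Total count 24 over total exposure 7 days.
After the first batch: Gamma(2 + 24, 11 + 7) = Gamma(26, 18).
Total count: 29 + 34 + 21 + 22 = 106.
Total exposure: 3 + 3 + 5 + 4 = 15 days.
After the second batch: Gamma(26 + 106, 18 + 15) = Gamma(132, 33).
Posterior variance = α'/β'² = 132/1089 = 4/33.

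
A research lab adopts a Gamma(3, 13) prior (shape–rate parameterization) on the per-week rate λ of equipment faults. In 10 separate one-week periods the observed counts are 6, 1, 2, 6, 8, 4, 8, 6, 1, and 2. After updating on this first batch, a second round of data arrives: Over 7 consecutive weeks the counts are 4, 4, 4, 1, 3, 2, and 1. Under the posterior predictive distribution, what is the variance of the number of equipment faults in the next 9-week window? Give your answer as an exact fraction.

Total count: 6 + 1 + 2 + 6 + 8 + 4 + 8 + 6 + 1 + 2 = 44.
Total exposure: 10 weeks.
After the first batch: Gamma(3 + 44, 13 + 10) = Gamma(47, 23).
Total count: 4 + 4 + 4 + 1 + 3 + 2 + 1 = 19.
Total exposure: 7 weeks.
After the second batch: Gamma(47 + 19, 23 + 7) = Gamma(66, 30).
The posterior predictive for a window of length T is Negative Binomial with variance T·α'·(β'+T)/β'² = 9·66·39/900 = 1287/50.

1287/50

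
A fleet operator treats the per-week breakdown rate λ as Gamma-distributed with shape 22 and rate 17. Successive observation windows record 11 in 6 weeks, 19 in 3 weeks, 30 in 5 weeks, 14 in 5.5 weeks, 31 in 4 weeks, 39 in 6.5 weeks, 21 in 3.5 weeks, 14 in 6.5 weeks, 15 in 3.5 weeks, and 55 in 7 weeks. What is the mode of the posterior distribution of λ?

4

Total count: 11 + 19 + 30 + 14 + 31 + 39 + 21 + 14 + 15 + 55 = 249.
Total exposure: 6 + 3 + 5 + 5.5 + 4 + 6.5 + 3.5 + 6.5 + 3.5 + 7 = 50.5 weeks.
By Gamma–Poisson conjugacy, the posterior is Gamma(α + Σx, β + Σt) = Gamma(22 + 249, 17 + 50.5) = Gamma(271, 135/2).
Posterior mode = (α'−1)/β' = 270/(135/2) = 4.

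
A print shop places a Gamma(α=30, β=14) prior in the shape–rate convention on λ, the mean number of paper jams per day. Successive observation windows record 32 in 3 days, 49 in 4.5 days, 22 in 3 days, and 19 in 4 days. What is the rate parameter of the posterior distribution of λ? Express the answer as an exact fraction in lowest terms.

57/2

Total count: 32 + 49 + 22 + 19 = 122.
Total exposure: 3 + 4.5 + 3 + 4 = 14.5 days.
Posterior: α' = 30 + 122 = 152, β' = 14 + 14.5 = 57/2.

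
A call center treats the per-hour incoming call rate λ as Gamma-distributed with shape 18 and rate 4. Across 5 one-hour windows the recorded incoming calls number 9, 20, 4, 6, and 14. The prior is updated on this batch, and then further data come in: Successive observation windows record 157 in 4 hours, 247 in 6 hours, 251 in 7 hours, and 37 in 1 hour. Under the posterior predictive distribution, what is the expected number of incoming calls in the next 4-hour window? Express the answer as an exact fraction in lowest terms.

3052/27

Total count: 9 + 20 + 4 + 6 + 14 = 53.
Total exposure: 5 hours.
After the first batch: Gamma(18 + 53, 4 + 5) = Gamma(71, 9).
Total count: 157 + 247 + 251 + 37 = 692.
Total exposure: 4 + 6 + 7 + 1 = 18 hours.
After the second batch: Gamma(71 + 692, 9 + 18) = Gamma(763, 27).
Predictive mean over a 4-hour window = T·E[λ|data] = 4·763/27 = 3052/27.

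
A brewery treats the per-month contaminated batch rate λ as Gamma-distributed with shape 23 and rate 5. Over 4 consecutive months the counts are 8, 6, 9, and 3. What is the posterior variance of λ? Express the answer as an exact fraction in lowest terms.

Total count: 8 + 6 + 9 + 3 = 26.
Total exposure: 4 months.
The Gamma prior is conjugate for the Poisson rate, so λ | data ~ Gamma(23+26, 5+4) = Gamma(49, 9).
Posterior variance = α'/β'² = 49/81.

49/81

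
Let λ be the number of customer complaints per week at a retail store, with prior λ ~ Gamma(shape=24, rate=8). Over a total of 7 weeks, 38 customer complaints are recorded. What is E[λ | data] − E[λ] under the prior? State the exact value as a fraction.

17/15

Total count 38 over total exposure 7 weeks.
Conjugate update: add total count to the shape and total exposure to the rate, giving Gamma(62, 15).
Posterior mean = 62/15 = 62/15; prior mean = 24/8 = 3. Difference = 62/15 − 3 = 17/15.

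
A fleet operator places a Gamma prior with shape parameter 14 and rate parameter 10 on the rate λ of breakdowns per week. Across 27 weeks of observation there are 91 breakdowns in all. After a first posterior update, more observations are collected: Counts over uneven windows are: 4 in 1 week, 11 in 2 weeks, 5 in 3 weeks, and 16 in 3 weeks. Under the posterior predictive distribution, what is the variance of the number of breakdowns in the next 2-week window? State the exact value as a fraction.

Total count 91 over total exposure 27 weeks.
After the first batch: Gamma(14 + 91, 10 + 27) = Gamma(105, 37).
Total count: 4 + 11 + 5 + 16 = 36.
Total exposure: 1 + 2 + 3 + 3 = 9 weeks.
After the second batch: Gamma(105 + 36, 37 + 9) = Gamma(141, 46).
The posterior predictive for a window of length T is Negative Binomial with variance T·α'·(β'+T)/β'² = 2·141·48/2116 = 3384/529.

3384/529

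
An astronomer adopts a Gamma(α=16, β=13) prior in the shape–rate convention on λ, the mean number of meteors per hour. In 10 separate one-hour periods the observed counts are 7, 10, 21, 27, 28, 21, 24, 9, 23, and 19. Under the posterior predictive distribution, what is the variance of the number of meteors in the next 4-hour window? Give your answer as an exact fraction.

22140/529

Total count: 7 + 10 + 21 + 27 + 28 + 21 + 24 + 9 + 23 + 19 = 189.
Total exposure: 10 hours.
Posterior: α' = 16 + 189 = 205, β' = 13 + 10 = 23.
The posterior predictive for a window of length T is Negative Binomial with variance T·α'·(β'+T)/β'² = 4·205·27/529 = 22140/529.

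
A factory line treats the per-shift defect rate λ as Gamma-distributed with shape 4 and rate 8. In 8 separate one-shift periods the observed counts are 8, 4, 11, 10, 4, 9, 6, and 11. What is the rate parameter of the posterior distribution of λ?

Total count: 8 + 4 + 11 + 10 + 4 + 9 + 6 + 11 = 63.
Total exposure: 8 shifts.
The Gamma prior is conjugate for the Poisson rate, so λ | data ~ Gamma(4+63, 8+8) = Gamma(67, 16).

16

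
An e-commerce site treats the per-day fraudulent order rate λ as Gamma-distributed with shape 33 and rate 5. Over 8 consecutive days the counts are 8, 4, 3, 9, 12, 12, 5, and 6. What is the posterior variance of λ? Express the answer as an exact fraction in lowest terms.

92/169

Total count: 8 + 4 + 3 + 9 + 12 + 12 + 5 + 6 = 59.
Total exposure: 8 days.
Posterior: α' = 33 + 59 = 92, β' = 5 + 8 = 13.
Posterior variance = α'/β'² = 92/169.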